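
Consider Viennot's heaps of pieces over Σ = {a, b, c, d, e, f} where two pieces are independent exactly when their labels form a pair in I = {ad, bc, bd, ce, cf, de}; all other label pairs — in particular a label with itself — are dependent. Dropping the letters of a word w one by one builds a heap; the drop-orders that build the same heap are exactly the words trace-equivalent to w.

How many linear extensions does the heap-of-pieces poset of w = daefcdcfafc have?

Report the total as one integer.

piece 0:d — minimal
piece 1:a — minimal
piece 2:e rests on {1:a}
piece 3:f rests on {0:d, 2:e}
piece 4:c rests on {0:d, 1:a}
piece 5:d rests on {3:f, 4:c}
piece 6:c rests on {5:d}
piece 7:f rests on {5:d}
piece 8:a rests on {6:c, 7:f}
piece 9:f rests on {8:a}
piece 10:c rests on {8:a}
minimal pieces: {0:d, 1:a}
ways to finish when only these pieces remain (= sum over removing one remaining piece with nothing left below it):
  1 left: {9}→1  {10}→1
  2 left: {9,10}→2
  3 left: {8,9,10}→2
  4 left: {6,8,9,10}→2  {7,8,9,10}→2
  5 left: {6,7,8,9,10}→4
  6 left: {5,6,7,8,9,10}→4
  7 left: {3,5,6,7,8,9,10}→4  {4,5,6,7,8,9,10}→4
  8 left: {2,3,5,6,7,8,9,10}→4  {3,4,5,6,7,8,9,10}→8
  9 left: {0,3,4,5,6,7,8,9,10}→8  {2,3,4,5,6,7,8,9,10}→12
  placing 0:d first → 12 extensions
  placing 1:a first → 20 extensions
total linear extensions = 32

32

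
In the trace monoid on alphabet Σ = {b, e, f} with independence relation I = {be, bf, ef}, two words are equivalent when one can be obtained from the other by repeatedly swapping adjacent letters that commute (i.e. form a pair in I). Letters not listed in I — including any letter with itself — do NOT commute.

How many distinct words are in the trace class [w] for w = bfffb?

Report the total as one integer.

10

0(b) covers ∅
1(f) covers ∅
2(f) covers 1:f
3(f) covers 2:f
4(b) covers 0:b
floor of heap: 0:b, 1:f
completions by unplaced set U, small U first (add the entries for U minus each lowest piece of U):
  |U|=1: {3}:1  {4}:1
  |U|=2: {0,4}:1  {2,3}:1  {3,4}:2
  |U|=3: {0,3,4}:3  {1,2,3}:1  {2,3,4}:3
  start at 0(b): 4
  start at 1(f): 6
sum over floor = 10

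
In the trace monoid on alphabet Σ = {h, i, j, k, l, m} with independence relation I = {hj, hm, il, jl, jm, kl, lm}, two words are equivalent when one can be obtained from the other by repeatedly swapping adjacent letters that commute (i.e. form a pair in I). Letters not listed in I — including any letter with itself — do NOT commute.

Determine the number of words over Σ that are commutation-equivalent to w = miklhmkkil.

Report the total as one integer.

40

piece 0:m — minimal
piece 1:i rests on {0:m}
piece 2:k rests on {1:i}
piece 3:l — minimal
piece 4:h rests on {2:k, 3:l}
piece 5:m rests on {2:k}
piece 6:k rests on {4:h, 5:m}
piece 7:k rests on {6:k}
piece 8:i rests on {7:k}
piece 9:l rests on {4:h}
minimal pieces: {0:m, 3:l}
ways to finish when only these pieces remain (= sum over removing one remaining piece with nothing left below it):
  1 left: {8}→1  {9}→1
  2 left: {7,8}→1  {8,9}→2
  3 left: {6,7,8}→1  {7,8,9}→3
  4 left: {5,6,7,8}→1  {6,7,8,9}→4
  5 left: {4,6,7,8,9}→4  {5,6,7,8,9}→5
  6 left: {3,4,6,7,8,9}→4  {4,5,6,7,8,9}→9
  7 left: {2,4,5,6,7,8,9}→9  {3,4,5,6,7,8,9}→13
  8 left: {1,2,4,5,6,7,8,9}→9  {2,3,4,5,6,7,8,9}→22
  placing 0:m first → 31 extensions
  placing 3:l first → 9 extensions
total linear extensions = 40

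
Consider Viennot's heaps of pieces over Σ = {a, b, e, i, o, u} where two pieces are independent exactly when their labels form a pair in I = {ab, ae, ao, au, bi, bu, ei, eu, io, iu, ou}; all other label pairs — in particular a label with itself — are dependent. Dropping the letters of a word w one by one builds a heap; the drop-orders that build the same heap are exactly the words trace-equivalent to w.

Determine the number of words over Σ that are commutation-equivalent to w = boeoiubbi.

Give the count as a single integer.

piece 0:b — minimal
piece 1:o rests on {0:b}
piece 2:e rests on {1:o}
piece 3:o rests on {2:e}
piece 4:i — minimal
piece 5:u — minimal
piece 6:b rests on {3:o}
piece 7:b rests on {6:b}
piece 8:i rests on {4:i}
minimal pieces: {0:b, 4:i, 5:u}
ways to finish when only these pieces remain (= sum over removing one remaining piece with nothing left below it):
  1 left: {5}→1  {7}→1  {8}→1
  2 left: {4,8}→1  {5,7}→2  {5,8}→2  {6,7}→1  {7,8}→2
  3 left: {3,6,7}→1  {4,5,8}→3  {4,7,8}→3  {5,6,7}→3  {5,7,8}→6  {6,7,8}→3
  4 left: {2,3,6,7}→1  {3,5,6,7}→4  {3,6,7,8}→4  {4,5,7,8}→12  {4,6,7,8}→6  {5,6,7,8}→12
  5 left: {1,2,3,6,7}→1  {2,3,5,6,7}→5  {2,3,6,7,8}→5  {3,4,6,7,8}→10  {3,5,6,7,8}→20  {4,5,6,7,8}→30
  6 left: {0,1,2,3,6,7}→1  {1,2,3,5,6,7}→6  {1,2,3,6,7,8}→6  {2,3,4,6,7,8}→15  {2,3,5,6,7,8}→30  {3,4,5,6,7,8}→60
  7 left: {0,1,2,3,5,6,7}→7  {0,1,2,3,6,7,8}→7  {1,2,3,4,6,7,8}→21  {1,2,3,5,6,7,8}→42  {2,3,4,5,6,7,8}→105
  placing 0:b first → 168 extensions
  placing 4:i first → 56 extensions
  placing 5:u first → 28 extensions
total linear extensions = 252

252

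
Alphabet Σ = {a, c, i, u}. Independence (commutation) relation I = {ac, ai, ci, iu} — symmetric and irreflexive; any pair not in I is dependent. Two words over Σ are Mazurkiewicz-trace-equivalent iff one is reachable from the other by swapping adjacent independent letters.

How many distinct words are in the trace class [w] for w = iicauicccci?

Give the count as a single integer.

660

0(i) covers ∅
1(i) covers 0:i
2(c) covers ∅
3(a) covers ∅
4(u) covers 2:c, 3:a
5(i) covers 1:i
6(c) covers 4:u
7(c) covers 6:c
8(c) covers 7:c
9(c) covers 8:c
10(i) covers 5:i
floor of heap: 0:i, 2:c, 3:a
completions by unplaced set U, small U first (add the entries for U minus each lowest piece of U):
  |U|=1: {9}:1  {10}:1
  |U|=2: {5,10}:1  {8,9}:1  {9,10}:2
  |U|=3: {1,5,10}:1  {5,9,10}:3  {7,8,9}:1  {8,9,10}:3
  |U|=4: {0,1,5,10}:1  {1,5,9,10}:4  {5,8,9,10}:6  {6,7,8,9}:1  {7,8,9,10}:4
  |U|=5: {0,1,5,9,10}:5  {1,5,8,9,10}:10  {4,6,7,8,9}:1  {5,7,8,9,10}:10  {6,7,8,9,10}:5
  |U|=6: {0,1,5,8,9,10}:15  {1,5,7,8,9,10}:20  {2,4,6,7,8,9}:1  {3,4,6,7,8,9}:1  {4,6,7,8,9,10}:6  {5,6,7,8,9,10}:15
  |U|=7: {0,1,5,7,8,9,10}:35  {1,5,6,7,8,9,10}:35  {2,3,4,6,7,8,9}:2  {2,4,6,7,8,9,10}:7  {3,4,6,7,8,9,10}:7  {4,5,6,7,8,9,10}:21
  |U|=8: {0,1,5,6,7,8,9,10}:70  {1,4,5,6,7,8,9,10}:56  {2,3,4,6,7,8,9,10}:16  {2,4,5,6,7,8,9,10}:28  {3,4,5,6,7,8,9,10}:28
  |U|=9: {0,1,4,5,6,7,8,9,10}:126  {1,2,4,5,6,7,8,9,10}:84  {1,3,4,5,6,7,8,9,10}:84  {2,3,4,5,6,7,8,9,10}:72
  start at 0(i): 240
  start at 2(c): 210
  start at 3(a): 210
sum over floor = 660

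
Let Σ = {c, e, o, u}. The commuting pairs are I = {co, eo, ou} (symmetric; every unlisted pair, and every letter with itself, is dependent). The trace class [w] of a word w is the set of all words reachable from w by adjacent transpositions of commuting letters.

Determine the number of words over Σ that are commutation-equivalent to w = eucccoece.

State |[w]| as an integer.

drop 0:e onto floor
drop 1:u onto {0:e}
drop 2:c onto {1:u}
drop 3:c onto {2:c}
drop 4:c onto {3:c}
drop 5:o onto floor
drop 6:e onto {4:c}
drop 7:c onto {6:e}
drop 8:e onto {7:c}
ground layer = {0:e, 5:o}
drop-orders for the pieces not yet dropped (sum over which currently-grounded one goes next):
  1 to go: {5} 1  {8} 1
  2 to go: {5,8} 2  {7,8} 1
  3 to go: {5,7,8} 3  {6,7,8} 1
  4 to go: {4,6,7,8} 1  {5,6,7,8} 4
  5 to go: {3,4,6,7,8} 1  {4,5,6,7,8} 5
  6 to go: {2,3,4,6,7,8} 1  {3,4,5,6,7,8} 6
  7 to go: {1,2,3,4,6,7,8} 1  {2,3,4,5,6,7,8} 7
  if 0:e drops first: 8 orders
  if 5:o drops first: 1 orders
heap linearizations: 9

9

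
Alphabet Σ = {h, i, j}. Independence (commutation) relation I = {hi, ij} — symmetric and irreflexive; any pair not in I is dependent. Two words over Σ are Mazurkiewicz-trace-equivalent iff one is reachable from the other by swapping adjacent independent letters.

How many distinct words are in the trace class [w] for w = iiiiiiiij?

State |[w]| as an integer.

9

0(i) covers ∅
1(i) covers 0:i
2(i) covers 1:i
3(i) covers 2:i
4(i) covers 3:i
5(i) covers 4:i
6(i) covers 5:i
7(i) covers 6:i
8(j) covers ∅
floor of heap: 0:i, 8:j
completions by unplaced set U, small U first (add the entries for U minus each lowest piece of U):
  |U|=1: {7}:1  {8}:1
  |U|=2: {6,7}:1  {7,8}:2
  |U|=3: {5,6,7}:1  {6,7,8}:3
  |U|=4: {4,5,6,7}:1  {5,6,7,8}:4
  |U|=5: {3,4,5,6,7}:1  {4,5,6,7,8}:5
  |U|=6: {2,3,4,5,6,7}:1  {3,4,5,6,7,8}:6
  |U|=7: {1,2,3,4,5,6,7}:1  {2,3,4,5,6,7,8}:7
  start at 0(i): 8
  start at 8(j): 1
sum over floor = 9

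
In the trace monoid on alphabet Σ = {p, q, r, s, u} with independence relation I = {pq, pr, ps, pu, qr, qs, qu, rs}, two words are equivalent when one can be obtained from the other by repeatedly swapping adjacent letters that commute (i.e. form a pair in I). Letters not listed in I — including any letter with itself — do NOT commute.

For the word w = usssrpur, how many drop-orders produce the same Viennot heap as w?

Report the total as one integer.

drop 0:u onto floor
drop 1:s onto {0:u}
drop 2:s onto {1:s}
drop 3:s onto {2:s}
drop 4:r onto {0:u}
drop 5:p onto floor
drop 6:u onto {3:s, 4:r}
drop 7:r onto {6:u}
ground layer = {0:u, 5:p}
drop-orders for the pieces not yet dropped (sum over which currently-grounded one goes next):
  1 to go: {5} 1  {7} 1
  2 to go: {5,7} 2  {6,7} 1
  3 to go: {3,6,7} 1  {4,6,7} 1  {5,6,7} 3
  4 to go: {2,3,6,7} 1  {3,4,6,7} 2  {3,5,6,7} 4  {4,5,6,7} 4
  5 to go: {1,2,3,6,7} 1  {2,3,4,6,7} 3  {2,3,5,6,7} 5  {3,4,5,6,7} 10
  6 to go: {1,2,3,4,6,7} 4  {1,2,3,5,6,7} 6  {2,3,4,5,6,7} 18
  if 0:u drops first: 28 orders
  if 5:p drops first: 4 orders
heap linearizations: 32

32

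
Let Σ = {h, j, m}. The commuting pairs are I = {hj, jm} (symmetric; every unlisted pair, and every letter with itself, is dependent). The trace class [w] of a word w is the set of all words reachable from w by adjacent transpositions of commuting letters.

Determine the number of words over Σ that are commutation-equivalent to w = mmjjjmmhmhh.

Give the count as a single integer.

165

0(m) covers ∅
1(m) covers 0:m
2(j) covers ∅
3(j) covers 2:j
4(j) covers 3:j
5(m) covers 1:m
6(m) covers 5:m
7(h) covers 6:m
8(m) covers 7:h
9(h) covers 8:m
10(h) covers 9:h
floor of heap: 0:m, 2:j
completions by unplaced set U, small U first (add the entries for U minus each lowest piece of U):
  |U|=1: {4}:1  {10}:1
  |U|=2: {3,4}:1  {4,10}:2  {9,10}:1
  |U|=3: {2,3,4}:1  {3,4,10}:3  {4,9,10}:3  {8,9,10}:1
  |U|=4: {2,3,4,10}:4  {3,4,9,10}:6  {4,8,9,10}:4  {7,8,9,10}:1
  |U|=5: {2,3,4,9,10}:10  {3,4,8,9,10}:10  {4,7,8,9,10}:5  {6,7,8,9,10}:1
  |U|=6: {2,3,4,8,9,10}:20  {3,4,7,8,9,10}:15  {4,6,7,8,9,10}:6  {5,6,7,8,9,10}:1
  |U|=7: {1,5,6,7,8,9,10}:1  {2,3,4,7,8,9,10}:35  {3,4,6,7,8,9,10}:21  {4,5,6,7,8,9,10}:7
  |U|=8: {0,1,5,6,7,8,9,10}:1  {1,4,5,6,7,8,9,10}:8  {2,3,4,6,7,8,9,10}:56  {3,4,5,6,7,8,9,10}:28
  |U|=9: {0,1,4,5,6,7,8,9,10}:9  {1,3,4,5,6,7,8,9,10}:36  {2,3,4,5,6,7,8,9,10}:84
  start at 0(m): 120
  start at 2(j): 45
sum over floor = 165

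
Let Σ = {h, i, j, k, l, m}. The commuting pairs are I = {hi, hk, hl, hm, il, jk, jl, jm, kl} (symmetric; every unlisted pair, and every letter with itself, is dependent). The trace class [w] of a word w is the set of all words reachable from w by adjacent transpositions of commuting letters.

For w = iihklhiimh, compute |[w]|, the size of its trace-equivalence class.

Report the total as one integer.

720

piece 0:i — minimal
piece 1:i rests on {0:i}
piece 2:h — minimal
piece 3:k rests on {1:i}
piece 4:l — minimal
piece 5:h rests on {2:h}
piece 6:i rests on {3:k}
piece 7:i rests on {6:i}
piece 8:m rests on {4:l, 7:i}
piece 9:h rests on {5:h}
minimal pieces: {0:i, 2:h, 4:l}
ways to finish when only these pieces remain (= sum over removing one remaining piece with nothing left below it):
  1 left: {8}→1  {9}→1
  2 left: {4,8}→1  {5,9}→1  {7,8}→1  {8,9}→2
  3 left: {2,5,9}→1  {4,7,8}→2  {4,8,9}→3  {5,8,9}→3  {6,7,8}→1  {7,8,9}→3
  4 left: {2,5,8,9}→4  {3,6,7,8}→1  {4,5,8,9}→6  {4,6,7,8}→3  {4,7,8,9}→8  {5,7,8,9}→6  {6,7,8,9}→4
  5 left: {1,3,6,7,8}→1  {2,4,5,8,9}→10  {2,5,7,8,9}→10  {3,4,6,7,8}→4  {3,6,7,8,9}→5  {4,5,7,8,9}→20  {4,6,7,8,9}→15  {5,6,7,8,9}→10
  6 left: {0,1,3,6,7,8}→1  {1,3,4,6,7,8}→5  {1,3,6,7,8,9}→6  {2,4,5,7,8,9}→40  {2,5,6,7,8,9}→20  {3,4,6,7,8,9}→24  {3,5,6,7,8,9}→15  {4,5,6,7,8,9}→45
  7 left: {0,1,3,4,6,7,8}→6  {0,1,3,6,7,8,9}→7  {1,3,4,6,7,8,9}→35  {1,3,5,6,7,8,9}→21  {2,3,5,6,7,8,9}→35  {2,4,5,6,7,8,9}→105  {3,4,5,6,7,8,9}→84
  8 left: {0,1,3,4,6,7,8,9}→48  {0,1,3,5,6,7,8,9}→28  {1,2,3,5,6,7,8,9}→56  {1,3,4,5,6,7,8,9}→140  {2,3,4,5,6,7,8,9}→224
  placing 0:i first → 420 extensions
  placing 2:h first → 216 extensions
  placing 4:l first → 84 extensions
total linear extensions = 720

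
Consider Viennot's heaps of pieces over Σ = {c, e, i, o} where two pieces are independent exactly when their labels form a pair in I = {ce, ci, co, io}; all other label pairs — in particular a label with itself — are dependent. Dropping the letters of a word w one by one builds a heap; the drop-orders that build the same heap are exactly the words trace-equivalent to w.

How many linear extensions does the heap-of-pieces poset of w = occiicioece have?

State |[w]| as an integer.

piece 0:o — minimal
piece 1:c — minimal
piece 2:c rests on {1:c}
piece 3:i — minimal
piece 4:i rests on {3:i}
piece 5:c rests on {2:c}
piece 6:i rests on {4:i}
piece 7:o rests on {0:o}
piece 8:e rests on {6:i, 7:o}
piece 9:c rests on {5:c}
piece 10:e rests on {8:e}
minimal pieces: {0:o, 1:c, 3:i}
ways to finish when only these pieces remain (= sum over removing one remaining piece with nothing left below it):
  1 left: {9}→1  {10}→1
  2 left: {5,9}→1  {8,10}→1  {9,10}→2
  3 left: {2,5,9}→1  {5,9,10}→3  {6,8,10}→1  {7,8,10}→1  {8,9,10}→3
  4 left: {0,7,8,10}→1  {1,2,5,9}→1  {2,5,9,10}→4  {4,6,8,10}→1  {5,8,9,10}→6  {6,7,8,10}→2  {6,8,9,10}→4  {7,8,9,10}→4
  5 left: {0,6,7,8,10}→3  {0,7,8,9,10}→5  {1,2,5,9,10}→5  {2,5,8,9,10}→10  {3,4,6,8,10}→1  {4,6,7,8,10}→3  {4,6,8,9,10}→5  {5,6,8,9,10}→10  {5,7,8,9,10}→10  {6,7,8,9,10}→10
  6 left: {0,4,6,7,8,10}→6  {0,5,7,8,9,10}→15  {0,6,7,8,9,10}→18  {1,2,5,8,9,10}→15  {2,5,6,8,9,10}→20  {2,5,7,8,9,10}→20  {3,4,6,7,8,10}→4  {3,4,6,8,9,10}→6  {4,5,6,8,9,10}→15  {4,6,7,8,9,10}→18  {5,6,7,8,9,10}→30
  7 left: {0,2,5,7,8,9,10}→35  {0,3,4,6,7,8,10}→10  {0,4,6,7,8,9,10}→42  {0,5,6,7,8,9,10}→63  {1,2,5,6,8,9,10}→35  {1,2,5,7,8,9,10}→35  {2,4,5,6,8,9,10}→35  {2,5,6,7,8,9,10}→70  {3,4,5,6,8,9,10}→21  {3,4,6,7,8,9,10}→28  {4,5,6,7,8,9,10}→63
  8 left: {0,1,2,5,7,8,9,10}→70  {0,2,5,6,7,8,9,10}→168  {0,3,4,6,7,8,9,10}→80  {0,4,5,6,7,8,9,10}→168  {1,2,4,5,6,8,9,10}→70  {1,2,5,6,7,8,9,10}→140  {2,3,4,5,6,8,9,10}→56  {2,4,5,6,7,8,9,10}→168  {3,4,5,6,7,8,9,10}→112
  9 left: {0,1,2,5,6,7,8,9,10}→378  {0,2,4,5,6,7,8,9,10}→504  {0,3,4,5,6,7,8,9,10}→360  {1,2,3,4,5,6,8,9,10}→126  {1,2,4,5,6,7,8,9,10}→378  {2,3,4,5,6,7,8,9,10}→336
  placing 0:o first → 840 extensions
  placing 1:c first → 1200 extensions
  placing 3:i first → 1260 extensions
total linear extensions = 3300

3300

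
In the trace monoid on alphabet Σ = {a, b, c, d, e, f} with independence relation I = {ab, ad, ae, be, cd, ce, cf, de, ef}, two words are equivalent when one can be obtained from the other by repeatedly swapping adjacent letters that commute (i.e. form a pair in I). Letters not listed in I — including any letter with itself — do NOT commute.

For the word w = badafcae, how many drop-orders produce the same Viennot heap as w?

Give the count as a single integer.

drop 0:b onto floor
drop 1:a onto floor
drop 2:d onto {0:b}
drop 3:a onto {1:a}
drop 4:f onto {2:d, 3:a}
drop 5:c onto {0:b, 3:a}
drop 6:a onto {4:f, 5:c}
drop 7:e onto floor
ground layer = {0:b, 1:a, 7:e}
drop-orders for the pieces not yet dropped (sum over which currently-grounded one goes next):
  1 to go: {6} 1  {7} 1
  2 to go: {4,6} 1  {5,6} 1  {6,7} 2
  3 to go: {2,4,6} 1  {4,5,6} 2  {4,6,7} 3  {5,6,7} 3
  4 to go: {2,4,5,6} 3  {2,4,6,7} 4  {3,4,5,6} 2  {4,5,6,7} 8
  5 to go: {0,2,4,5,6} 3  {1,3,4,5,6} 2  {2,3,4,5,6} 5  {2,4,5,6,7} 15  {3,4,5,6,7} 10
  6 to go: {0,2,3,4,5,6} 8  {0,2,4,5,6,7} 18  {1,2,3,4,5,6} 7  {1,3,4,5,6,7} 12  {2,3,4,5,6,7} 30
  if 0:b drops first: 49 orders
  if 1:a drops first: 56 orders
  if 7:e drops first: 15 orders
heap linearizations: 120

120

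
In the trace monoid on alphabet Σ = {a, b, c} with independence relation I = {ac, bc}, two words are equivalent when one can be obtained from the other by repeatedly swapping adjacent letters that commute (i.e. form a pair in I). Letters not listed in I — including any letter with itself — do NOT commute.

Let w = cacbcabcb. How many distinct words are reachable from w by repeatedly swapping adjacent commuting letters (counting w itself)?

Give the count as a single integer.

126

drop 0:c onto floor
drop 1:a onto floor
drop 2:c onto {0:c}
drop 3:b onto {1:a}
drop 4:c onto {2:c}
drop 5:a onto {3:b}
drop 6:b onto {5:a}
drop 7:c onto {4:c}
drop 8:b onto {6:b}
ground layer = {0:c, 1:a}
drop-orders for the pieces not yet dropped (sum over which currently-grounded one goes next):
  1 to go: {7} 1  {8} 1
  2 to go: {4,7} 1  {6,8} 1  {7,8} 2
  3 to go: {2,4,7} 1  {4,7,8} 3  {5,6,8} 1  {6,7,8} 3
  4 to go: {0,2,4,7} 1  {2,4,7,8} 4  {3,5,6,8} 1  {4,6,7,8} 6  {5,6,7,8} 4
  5 to go: {0,2,4,7,8} 5  {1,3,5,6,8} 1  {2,4,6,7,8} 10  {3,5,6,7,8} 5  {4,5,6,7,8} 10
  6 to go: {0,2,4,6,7,8} 15  {1,3,5,6,7,8} 6  {2,4,5,6,7,8} 20  {3,4,5,6,7,8} 15
  7 to go: {0,2,4,5,6,7,8} 35  {1,3,4,5,6,7,8} 21  {2,3,4,5,6,7,8} 35
  if 0:c drops first: 56 orders
  if 1:a drops first: 70 orders
heap linearizations: 126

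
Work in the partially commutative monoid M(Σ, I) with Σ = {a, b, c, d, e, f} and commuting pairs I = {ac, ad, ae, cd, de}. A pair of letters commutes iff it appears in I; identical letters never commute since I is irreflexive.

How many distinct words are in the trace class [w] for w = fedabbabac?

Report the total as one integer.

12

#0=f has no predecessor
#1=e depends on [0:f]
#2=d depends on [0:f]
#3=a depends on [0:f]
#4=b depends on [1:e, 2:d, 3:a]
#5=b depends on [4:b]
#6=a depends on [5:b]
#7=b depends on [6:a]
#8=a depends on [7:b]
#9=c depends on [7:b]
sources: [0:f]
N(rest) = Σ N(rest − s) over sources s of rest; N(one piece) = 1:
  size 1 → [8]=1  [9]=1
  size 2 → [8,9]=2
  size 3 → [7,8,9]=2
  size 4 → [6,7,8,9]=2
  size 5 → [5,6,7,8,9]=2
  size 6 → [4,5,6,7,8,9]=2
  size 7 → [1,4,5,6,7,8,9]=2  [2,4,5,6,7,8,9]=2  [3,4,5,6,7,8,9]=2
  size 8 → [1,2,4,5,6,7,8,9]=4  [1,3,4,5,6,7,8,9]=4  [2,3,4,5,6,7,8,9]=4
  first=0(f) contributes 12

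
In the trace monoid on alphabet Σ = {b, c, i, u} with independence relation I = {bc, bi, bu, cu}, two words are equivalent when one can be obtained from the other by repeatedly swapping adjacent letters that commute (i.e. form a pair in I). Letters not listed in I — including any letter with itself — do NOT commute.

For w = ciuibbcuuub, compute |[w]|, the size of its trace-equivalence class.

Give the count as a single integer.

piece 0:c — minimal
piece 1:i rests on {0:c}
piece 2:u rests on {1:i}
piece 3:i rests on {2:u}
piece 4:b — minimal
piece 5:b rests on {4:b}
piece 6:c rests on {3:i}
piece 7:u rests on {3:i}
piece 8:u rests on {7:u}
piece 9:u rests on {8:u}
piece 10:b rests on {5:b}
minimal pieces: {0:c, 4:b}
ways to finish when only these pieces remain (= sum over removing one remaining piece with nothing left below it):
  1 left: {6}→1  {9}→1  {10}→1
  2 left: {5,10}→1  {6,9}→2  {6,10}→2  {8,9}→1  {9,10}→2
  3 left: {4,5,10}→1  {5,6,10}→3  {5,9,10}→3  {6,8,9}→3  {6,9,10}→6  {7,8,9}→1  {8,9,10}→3
  4 left: {4,5,6,10}→4  {4,5,9,10}→4  {5,6,9,10}→12  {5,8,9,10}→6  {6,7,8,9}→4  {6,8,9,10}→12  {7,8,9,10}→4
  5 left: {3,6,7,8,9}→4  {4,5,6,9,10}→20  {4,5,8,9,10}→10  {5,6,8,9,10}→30  {5,7,8,9,10}→10  {6,7,8,9,10}→20
  6 left: {2,3,6,7,8,9}→4  {3,6,7,8,9,10}→24  {4,5,6,8,9,10}→60  {4,5,7,8,9,10}→20  {5,6,7,8,9,10}→60
  7 left: {1,2,3,6,7,8,9}→4  {2,3,6,7,8,9,10}→28  {3,5,6,7,8,9,10}→84  {4,5,6,7,8,9,10}→140
  8 left: {0,1,2,3,6,7,8,9}→4  {1,2,3,6,7,8,9,10}→32  {2,3,5,6,7,8,9,10}→112  {3,4,5,6,7,8,9,10}→224
  9 left: {0,1,2,3,6,7,8,9,10}→36  {1,2,3,5,6,7,8,9,10}→144  {2,3,4,5,6,7,8,9,10}→336
  placing 0:c first → 480 extensions
  placing 4:b first → 180 extensions
total linear extensions = 660

660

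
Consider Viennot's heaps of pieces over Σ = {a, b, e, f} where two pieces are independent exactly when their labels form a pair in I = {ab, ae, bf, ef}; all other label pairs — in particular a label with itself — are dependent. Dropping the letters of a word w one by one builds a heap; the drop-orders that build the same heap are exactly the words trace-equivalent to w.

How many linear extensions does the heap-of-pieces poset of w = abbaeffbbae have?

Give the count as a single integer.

drop 0:a onto floor
drop 1:b onto floor
drop 2:b onto {1:b}
drop 3:a onto {0:a}
drop 4:e onto {2:b}
drop 5:f onto {3:a}
drop 6:f onto {5:f}
drop 7:b onto {4:e}
drop 8:b onto {7:b}
drop 9:a onto {6:f}
drop 10:e onto {8:b}
ground layer = {0:a, 1:b}
drop-orders for the pieces not yet dropped (sum over which currently-grounded one goes next):
  1 to go: {9} 1  {10} 1
  2 to go: {6,9} 1  {8,10} 1  {9,10} 2
  3 to go: {5,6,9} 1  {6,9,10} 3  {7,8,10} 1  {8,9,10} 3
  4 to go: {3,5,6,9} 1  {4,7,8,10} 1  {5,6,9,10} 4  {6,8,9,10} 6  {7,8,9,10} 4
  5 to go: {0,3,5,6,9} 1  {2,4,7,8,10} 1  {3,5,6,9,10} 5  {4,7,8,9,10} 5  {5,6,8,9,10} 10  {6,7,8,9,10} 10
  6 to go: {0,3,5,6,9,10} 6  {1,2,4,7,8,10} 1  {2,4,7,8,9,10} 6  {3,5,6,8,9,10} 15  {4,6,7,8,9,10} 15  {5,6,7,8,9,10} 20
  7 to go: {0,3,5,6,8,9,10} 21  {1,2,4,7,8,9,10} 7  {2,4,6,7,8,9,10} 21  {3,5,6,7,8,9,10} 35  {4,5,6,7,8,9,10} 35
  8 to go: {0,3,5,6,7,8,9,10} 56  {1,2,4,6,7,8,9,10} 28  {2,4,5,6,7,8,9,10} 56  {3,4,5,6,7,8,9,10} 70
  9 to go: {0,3,4,5,6,7,8,9,10} 126  {1,2,4,5,6,7,8,9,10} 84  {2,3,4,5,6,7,8,9,10} 126
  if 0:a drops first: 210 orders
  if 1:b drops first: 252 orders
heap linearizations: 462

462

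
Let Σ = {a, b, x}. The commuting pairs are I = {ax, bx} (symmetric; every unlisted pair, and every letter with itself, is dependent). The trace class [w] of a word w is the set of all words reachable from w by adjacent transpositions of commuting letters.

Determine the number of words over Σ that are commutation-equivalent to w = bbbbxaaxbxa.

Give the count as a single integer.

#0=b has no predecessor
#1=b depends on [0:b]
#2=b depends on [1:b]
#3=b depends on [2:b]
#4=x has no predecessor
#5=a depends on [3:b]
#6=a depends on [5:a]
#7=x depends on [4:x]
#8=b depends on [6:a]
#9=x depends on [7:x]
#10=a depends on [8:b]
sources: [0:b, 4:x]
N(rest) = Σ N(rest − s) over sources s of rest; N(one piece) = 1:
  size 1 → [9]=1  [10]=1
  size 2 → [7,9]=1  [8,10]=1  [9,10]=2
  size 3 → [4,7,9]=1  [6,8,10]=1  [7,9,10]=3  [8,9,10]=3
  size 4 → [4,7,9,10]=4  [5,6,8,10]=1  [6,8,9,10]=4  [7,8,9,10]=6
  size 5 → [3,5,6,8,10]=1  [4,7,8,9,10]=10  [5,6,8,9,10]=5  [6,7,8,9,10]=10
  size 6 → [2,3,5,6,8,10]=1  [3,5,6,8,9,10]=6  [4,6,7,8,9,10]=20  [5,6,7,8,9,10]=15
  size 7 → [1,2,3,5,6,8,10]=1  [2,3,5,6,8,9,10]=7  [3,5,6,7,8,9,10]=21  [4,5,6,7,8,9,10]=35
  size 8 → [0,1,2,3,5,6,8,10]=1  [1,2,3,5,6,8,9,10]=8  [2,3,5,6,7,8,9,10]=28  [3,4,5,6,7,8,9,10]=56
  size 9 → [0,1,2,3,5,6,8,9,10]=9  [1,2,3,5,6,7,8,9,10]=36  [2,3,4,5,6,7,8,9,10]=84
  first=0(b) contributes 120
  first=4(x) contributes 45
|[w]| = 165

165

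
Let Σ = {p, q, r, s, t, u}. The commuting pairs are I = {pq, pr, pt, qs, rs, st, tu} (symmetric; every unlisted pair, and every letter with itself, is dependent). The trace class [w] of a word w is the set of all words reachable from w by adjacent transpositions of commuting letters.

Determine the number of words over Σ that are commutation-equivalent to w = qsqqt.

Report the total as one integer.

drop 0:q onto floor
drop 1:s onto floor
drop 2:q onto {0:q}
drop 3:q onto {2:q}
drop 4:t onto {3:q}
ground layer = {0:q, 1:s}
drop-orders for the pieces not yet dropped (sum over which currently-grounded one goes next):
  1 to go: {1} 1  {4} 1
  2 to go: {1,4} 2  {3,4} 1
  3 to go: {1,3,4} 3  {2,3,4} 1
  if 0:q drops first: 4 orders
  if 1:s drops first: 1 orders
heap linearizations: 5

5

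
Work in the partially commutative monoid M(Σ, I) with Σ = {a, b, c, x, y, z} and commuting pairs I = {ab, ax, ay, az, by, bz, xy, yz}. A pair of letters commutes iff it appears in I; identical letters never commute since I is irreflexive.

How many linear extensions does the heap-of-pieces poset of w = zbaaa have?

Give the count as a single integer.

drop 0:z onto floor
drop 1:b onto floor
drop 2:a onto floor
drop 3:a onto {2:a}
drop 4:a onto {3:a}
ground layer = {0:z, 1:b, 2:a}
drop-orders for the pieces not yet dropped (sum over which currently-grounded one goes next):
  1 to go: {0} 1  {1} 1  {4} 1
  2 to go: {0,1} 2  {0,4} 2  {1,4} 2  {3,4} 1
  3 to go: {0,1,4} 6  {0,3,4} 3  {1,3,4} 3  {2,3,4} 1
  if 0:z drops first: 4 orders
  if 1:b drops first: 4 orders
  if 2:a drops first: 12 orders
heap linearizations: 20

20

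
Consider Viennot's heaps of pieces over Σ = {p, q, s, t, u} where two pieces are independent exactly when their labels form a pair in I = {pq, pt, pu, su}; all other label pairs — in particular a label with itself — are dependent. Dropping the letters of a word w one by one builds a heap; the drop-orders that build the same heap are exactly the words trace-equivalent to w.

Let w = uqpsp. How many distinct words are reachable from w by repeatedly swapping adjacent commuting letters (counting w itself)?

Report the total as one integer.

#0=u has no predecessor
#1=q depends on [0:u]
#2=p has no predecessor
#3=s depends on [1:q, 2:p]
#4=p depends on [3:s]
sources: [0:u, 2:p]
N(rest) = Σ N(rest − s) over sources s of rest; N(one piece) = 1:
  size 1 → [4]=1
  size 2 → [3,4]=1
  size 3 → [1,3,4]=1  [2,3,4]=1
  first=0(u) contributes 2
  first=2(p) contributes 1
|[w]| = 3

3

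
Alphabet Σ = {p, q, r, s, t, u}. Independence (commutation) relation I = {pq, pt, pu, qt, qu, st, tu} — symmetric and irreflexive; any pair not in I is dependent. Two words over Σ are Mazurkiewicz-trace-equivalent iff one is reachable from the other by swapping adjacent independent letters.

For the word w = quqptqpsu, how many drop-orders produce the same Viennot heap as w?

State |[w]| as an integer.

540

drop 0:q onto floor
drop 1:u onto floor
drop 2:q onto {0:q}
drop 3:p onto floor
drop 4:t onto floor
drop 5:q onto {2:q}
drop 6:p onto {3:p}
drop 7:s onto {1:u, 5:q, 6:p}
drop 8:u onto {7:s}
ground layer = {0:q, 1:u, 3:p, 4:t}
drop-orders for the pieces not yet dropped (sum over which currently-grounded one goes next):
  1 to go: {4} 1  {8} 1
  2 to go: {4,8} 2  {7,8} 1
  3 to go: {1,7,8} 1  {4,7,8} 3  {5,7,8} 1  {6,7,8} 1
  4 to go: {1,4,7,8} 4  {1,5,7,8} 2  {1,6,7,8} 2  {2,5,7,8} 1  {3,6,7,8} 1  {4,5,7,8} 4  {4,6,7,8} 4  {5,6,7,8} 2
  5 to go: {0,2,5,7,8} 1  {1,2,5,7,8} 3  {1,3,6,7,8} 3  {1,4,5,7,8} 10  {1,4,6,7,8} 10  {1,5,6,7,8} 6  {2,4,5,7,8} 5  {2,5,6,7,8} 3  {3,4,6,7,8} 5  {3,5,6,7,8} 3  {4,5,6,7,8} 10
  6 to go: {0,1,2,5,7,8} 4  {0,2,4,5,7,8} 6  {0,2,5,6,7,8} 4  {1,2,4,5,7,8} 18  {1,2,5,6,7,8} 12  {1,3,4,6,7,8} 18  {1,3,5,6,7,8} 12  {1,4,5,6,7,8} 36  {2,3,5,6,7,8} 6  {2,4,5,6,7,8} 18  {3,4,5,6,7,8} 18
  7 to go: {0,1,2,4,5,7,8} 28  {0,1,2,5,6,7,8} 20  {0,2,3,5,6,7,8} 10  {0,2,4,5,6,7,8} 28  {1,2,3,5,6,7,8} 30  {1,2,4,5,6,7,8} 84  {1,3,4,5,6,7,8} 84  {2,3,4,5,6,7,8} 42
  if 0:q drops first: 240 orders
  if 1:u drops first: 80 orders
  if 3:p drops first: 160 orders
  if 4:t drops first: 60 orders
heap linearizations: 540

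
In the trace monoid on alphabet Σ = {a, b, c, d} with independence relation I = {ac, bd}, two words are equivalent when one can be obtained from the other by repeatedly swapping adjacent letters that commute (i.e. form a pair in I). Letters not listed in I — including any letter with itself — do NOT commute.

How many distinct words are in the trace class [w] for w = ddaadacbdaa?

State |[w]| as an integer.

0(d) covers ∅
1(d) covers 0:d
2(a) covers 1:d
3(a) covers 2:a
4(d) covers 3:a
5(a) covers 4:d
6(c) covers 4:d
7(b) covers 5:a, 6:c
8(d) covers 5:a, 6:c
9(a) covers 7:b, 8:d
10(a) covers 9:a
floor of heap: 0:d
completions by unplaced set U, small U first (add the entries for U minus each lowest piece of U):
  |U|=1: {10}:1
  |U|=2: {9,10}:1
  |U|=3: {7,9,10}:1  {8,9,10}:1
  |U|=4: {7,8,9,10}:2
  |U|=5: {5,7,8,9,10}:2  {6,7,8,9,10}:2
  |U|=6: {5,6,7,8,9,10}:4
  |U|=7: {4,5,6,7,8,9,10}:4
  |U|=8: {3,4,5,6,7,8,9,10}:4
  |U|=9: {2,3,4,5,6,7,8,9,10}:4
  start at 0(d): 4

4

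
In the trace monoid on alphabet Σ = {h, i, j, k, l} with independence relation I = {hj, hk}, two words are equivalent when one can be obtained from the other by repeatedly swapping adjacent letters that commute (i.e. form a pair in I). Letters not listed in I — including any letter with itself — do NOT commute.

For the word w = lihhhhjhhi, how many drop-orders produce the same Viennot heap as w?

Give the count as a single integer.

7

#0=l has no predecessor
#1=i depends on [0:l]
#2=h depends on [1:i]
#3=h depends on [2:h]
#4=h depends on [3:h]
#5=h depends on [4:h]
#6=j depends on [1:i]
#7=h depends on [5:h]
#8=h depends on [7:h]
#9=i depends on [6:j, 8:h]
sources: [0:l]
N(rest) = Σ N(rest − s) over sources s of rest; N(one piece) = 1:
  size 1 → [9]=1
  size 2 → [6,9]=1  [8,9]=1
  size 3 → [6,8,9]=2  [7,8,9]=1
  size 4 → [5,7,8,9]=1  [6,7,8,9]=3
  size 5 → [4,5,7,8,9]=1  [5,6,7,8,9]=4
  size 6 → [3,4,5,7,8,9]=1  [4,5,6,7,8,9]=5
  size 7 → [2,3,4,5,7,8,9]=1  [3,4,5,6,7,8,9]=6
  size 8 → [2,3,4,5,6,7,8,9]=7
  first=0(l) contributes 7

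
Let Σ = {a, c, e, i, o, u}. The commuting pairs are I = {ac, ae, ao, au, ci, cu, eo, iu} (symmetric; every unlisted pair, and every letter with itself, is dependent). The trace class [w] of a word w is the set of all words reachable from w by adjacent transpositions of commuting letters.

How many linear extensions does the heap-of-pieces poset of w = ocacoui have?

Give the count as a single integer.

11

drop 0:o onto floor
drop 1:c onto {0:o}
drop 2:a onto floor
drop 3:c onto {1:c}
drop 4:o onto {3:c}
drop 5:u onto {4:o}
drop 6:i onto {2:a, 4:o}
ground layer = {0:o, 2:a}
drop-orders for the pieces not yet dropped (sum over which currently-grounded one goes next):
  1 to go: {5} 1  {6} 1
  2 to go: {2,6} 1  {5,6} 2
  3 to go: {2,5,6} 3  {4,5,6} 2
  4 to go: {2,4,5,6} 5  {3,4,5,6} 2
  5 to go: {1,3,4,5,6} 2  {2,3,4,5,6} 7
  if 0:o drops first: 9 orders
  if 2:a drops first: 2 orders
heap linearizations: 11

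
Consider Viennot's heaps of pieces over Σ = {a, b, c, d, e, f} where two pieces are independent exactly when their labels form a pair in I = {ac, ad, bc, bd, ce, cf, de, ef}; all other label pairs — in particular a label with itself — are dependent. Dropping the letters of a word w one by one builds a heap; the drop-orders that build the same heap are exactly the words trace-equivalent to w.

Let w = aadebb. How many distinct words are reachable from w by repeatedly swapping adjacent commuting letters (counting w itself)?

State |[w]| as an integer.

#0=a has no predecessor
#1=a depends on [0:a]
#2=d has no predecessor
#3=e depends on [1:a]
#4=b depends on [3:e]
#5=b depends on [4:b]
sources: [0:a, 2:d]
N(rest) = Σ N(rest − s) over sources s of rest; N(one piece) = 1:
  size 1 → [2]=1  [5]=1
  size 2 → [2,5]=2  [4,5]=1
  size 3 → [2,4,5]=3  [3,4,5]=1
  size 4 → [1,3,4,5]=1  [2,3,4,5]=4
  first=0(a) contributes 5
  first=2(d) contributes 1
|[w]| = 6

6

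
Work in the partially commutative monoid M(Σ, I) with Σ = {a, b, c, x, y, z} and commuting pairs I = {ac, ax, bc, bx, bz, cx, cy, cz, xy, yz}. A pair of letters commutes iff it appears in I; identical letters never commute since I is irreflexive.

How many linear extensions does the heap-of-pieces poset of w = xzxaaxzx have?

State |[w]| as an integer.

6

#0=x has no predecessor
#1=z depends on [0:x]
#2=x depends on [1:z]
#3=a depends on [1:z]
#4=a depends on [3:a]
#5=x depends on [2:x]
#6=z depends on [4:a, 5:x]
#7=x depends on [6:z]
sources: [0:x]
N(rest) = Σ N(rest − s) over sources s of rest; N(one piece) = 1:
  size 1 → [7]=1
  size 2 → [6,7]=1
  size 3 → [4,6,7]=1  [5,6,7]=1
  size 4 → [2,5,6,7]=1  [3,4,6,7]=1  [4,5,6,7]=2
  size 5 → [2,4,5,6,7]=3  [3,4,5,6,7]=3
  size 6 → [2,3,4,5,6,7]=6
  first=0(x) contributes 6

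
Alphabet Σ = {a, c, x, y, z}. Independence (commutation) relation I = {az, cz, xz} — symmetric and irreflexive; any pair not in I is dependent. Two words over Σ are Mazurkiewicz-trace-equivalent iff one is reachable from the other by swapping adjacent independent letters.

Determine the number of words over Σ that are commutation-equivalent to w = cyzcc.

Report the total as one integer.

drop 0:c onto floor
drop 1:y onto {0:c}
drop 2:z onto {1:y}
drop 3:c onto {1:y}
drop 4:c onto {3:c}
ground layer = {0:c}
drop-orders for the pieces not yet dropped (sum over which currently-grounded one goes next):
  1 to go: {2} 1  {4} 1
  2 to go: {2,4} 2  {3,4} 1
  3 to go: {2,3,4} 3
  if 0:c drops first: 3 orders

3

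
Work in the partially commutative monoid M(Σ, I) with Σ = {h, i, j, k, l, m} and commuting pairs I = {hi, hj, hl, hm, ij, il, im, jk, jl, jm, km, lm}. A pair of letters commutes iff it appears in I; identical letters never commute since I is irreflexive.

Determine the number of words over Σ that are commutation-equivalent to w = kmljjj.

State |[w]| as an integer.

piece 0:k — minimal
piece 1:m — minimal
piece 2:l rests on {0:k}
piece 3:j — minimal
piece 4:j rests on {3:j}
piece 5:j rests on {4:j}
minimal pieces: {0:k, 1:m, 3:j}
ways to finish when only these pieces remain (= sum over removing one remaining piece with nothing left below it):
  1 left: {1}→1  {2}→1  {5}→1
  2 left: {0,2}→1  {1,2}→2  {1,5}→2  {2,5}→2  {4,5}→1
  3 left: {0,1,2}→3  {0,2,5}→3  {1,2,5}→6  {1,4,5}→3  {2,4,5}→3  {3,4,5}→1
  4 left: {0,1,2,5}→12  {0,2,4,5}→6  {1,2,4,5}→12  {1,3,4,5}→4  {2,3,4,5}→4
  placing 0:k first → 20 extensions
  placing 1:m first → 10 extensions
  placing 3:j first → 30 extensions
total linear extensions = 60

60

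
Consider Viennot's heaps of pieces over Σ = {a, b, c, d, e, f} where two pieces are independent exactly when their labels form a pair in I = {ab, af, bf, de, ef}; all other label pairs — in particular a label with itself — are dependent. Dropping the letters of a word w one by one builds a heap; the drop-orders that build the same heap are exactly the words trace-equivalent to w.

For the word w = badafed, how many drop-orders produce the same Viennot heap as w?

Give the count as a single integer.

10

0(b) covers ∅
1(a) covers ∅
2(d) covers 0:b, 1:a
3(a) covers 2:d
4(f) covers 2:d
5(e) covers 3:a
6(d) covers 3:a, 4:f
floor of heap: 0:b, 1:a
completions by unplaced set U, small U first (add the entries for U minus each lowest piece of U):
  |U|=1: {5}:1  {6}:1
  |U|=2: {4,6}:1  {5,6}:2
  |U|=3: {3,5,6}:2  {4,5,6}:3
  |U|=4: {3,4,5,6}:5
  |U|=5: {2,3,4,5,6}:5
  start at 0(b): 5
  start at 1(a): 5
sum over floor = 10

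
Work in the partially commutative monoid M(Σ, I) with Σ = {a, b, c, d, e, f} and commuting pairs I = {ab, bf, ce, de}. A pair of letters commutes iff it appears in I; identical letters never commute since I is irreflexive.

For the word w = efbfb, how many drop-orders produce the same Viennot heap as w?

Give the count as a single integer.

6

drop 0:e onto floor
drop 1:f onto {0:e}
drop 2:b onto {0:e}
drop 3:f onto {1:f}
drop 4:b onto {2:b}
ground layer = {0:e}
drop-orders for the pieces not yet dropped (sum over which currently-grounded one goes next):
  1 to go: {3} 1  {4} 1
  2 to go: {1,3} 1  {2,4} 1  {3,4} 2
  3 to go: {1,3,4} 3  {2,3,4} 3
  if 0:e drops first: 6 orders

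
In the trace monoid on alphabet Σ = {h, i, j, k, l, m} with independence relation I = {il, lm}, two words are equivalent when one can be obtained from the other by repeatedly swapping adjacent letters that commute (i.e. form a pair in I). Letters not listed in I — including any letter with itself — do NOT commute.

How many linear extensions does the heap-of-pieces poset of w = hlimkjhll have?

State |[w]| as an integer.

#0=h has no predecessor
#1=l depends on [0:h]
#2=i depends on [0:h]
#3=m depends on [2:i]
#4=k depends on [1:l, 3:m]
#5=j depends on [4:k]
#6=h depends on [5:j]
#7=l depends on [6:h]
#8=l depends on [7:l]
sources: [0:h]
N(rest) = Σ N(rest − s) over sources s of rest; N(one piece) = 1:
  size 1 → [8]=1
  size 2 → [7,8]=1
  size 3 → [6,7,8]=1
  size 4 → [5,6,7,8]=1
  size 5 → [4,5,6,7,8]=1
  size 6 → [1,4,5,6,7,8]=1  [3,4,5,6,7,8]=1
  size 7 → [1,3,4,5,6,7,8]=2  [2,3,4,5,6,7,8]=1
  first=0(h) contributes 3

3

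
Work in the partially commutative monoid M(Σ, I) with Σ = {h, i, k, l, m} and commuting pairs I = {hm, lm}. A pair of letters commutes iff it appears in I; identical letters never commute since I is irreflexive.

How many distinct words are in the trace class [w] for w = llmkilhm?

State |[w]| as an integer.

9

#0=l has no predecessor
#1=l depends on [0:l]
#2=m has no predecessor
#3=k depends on [1:l, 2:m]
#4=i depends on [3:k]
#5=l depends on [4:i]
#6=h depends on [5:l]
#7=m depends on [4:i]
sources: [0:l, 2:m]
N(rest) = Σ N(rest − s) over sources s of rest; N(one piece) = 1:
  size 1 → [6]=1  [7]=1
  size 2 → [5,6]=1  [6,7]=2
  size 3 → [5,6,7]=3
  size 4 → [4,5,6,7]=3
  size 5 → [3,4,5,6,7]=3
  size 6 → [1,3,4,5,6,7]=3  [2,3,4,5,6,7]=3
  first=0(l) contributes 6
  first=2(m) contributes 3
|[w]| = 9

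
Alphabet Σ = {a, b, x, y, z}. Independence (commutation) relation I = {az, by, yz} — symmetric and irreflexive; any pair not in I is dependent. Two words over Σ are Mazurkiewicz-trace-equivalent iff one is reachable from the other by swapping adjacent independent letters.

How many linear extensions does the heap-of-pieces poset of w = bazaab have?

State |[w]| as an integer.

#0=b has no predecessor
#1=a depends on [0:b]
#2=z depends on [0:b]
#3=a depends on [1:a]
#4=a depends on [3:a]
#5=b depends on [2:z, 4:a]
sources: [0:b]
N(rest) = Σ N(rest − s) over sources s of rest; N(one piece) = 1:
  size 1 → [5]=1
  size 2 → [2,5]=1  [4,5]=1
  size 3 → [2,4,5]=2  [3,4,5]=1
  size 4 → [1,3,4,5]=1  [2,3,4,5]=3
  first=0(b) contributes 4

4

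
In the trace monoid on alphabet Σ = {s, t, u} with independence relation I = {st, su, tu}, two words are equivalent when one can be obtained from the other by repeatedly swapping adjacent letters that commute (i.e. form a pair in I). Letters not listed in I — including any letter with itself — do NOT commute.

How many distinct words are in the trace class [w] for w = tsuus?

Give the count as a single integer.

30

drop 0:t onto floor
drop 1:s onto floor
drop 2:u onto floor
drop 3:u onto {2:u}
drop 4:s onto {1:s}
ground layer = {0:t, 1:s, 2:u}
drop-orders for the pieces not yet dropped (sum over which currently-grounded one goes next):
  1 to go: {0} 1  {3} 1  {4} 1
  2 to go: {0,3} 2  {0,4} 2  {1,4} 1  {2,3} 1  {3,4} 2
  3 to go: {0,1,4} 3  {0,2,3} 3  {0,3,4} 6  {1,3,4} 3  {2,3,4} 3
  if 0:t drops first: 6 orders
  if 1:s drops first: 12 orders
  if 2:u drops first: 12 orders
heap linearizations: 30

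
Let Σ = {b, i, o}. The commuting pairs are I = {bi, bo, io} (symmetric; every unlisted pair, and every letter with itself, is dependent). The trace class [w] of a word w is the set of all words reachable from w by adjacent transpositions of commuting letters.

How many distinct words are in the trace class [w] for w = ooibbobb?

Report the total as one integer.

#0=o has no predecessor
#1=o depends on [0:o]
#2=i has no predecessor
#3=b has no predecessor
#4=b depends on [3:b]
#5=o depends on [1:o]
#6=b depends on [4:b]
#7=b depends on [6:b]
sources: [0:o, 2:i, 3:b]
N(rest) = Σ N(rest − s) over sources s of rest; N(one piece) = 1:
  size 1 → [2]=1  [5]=1  [7]=1
  size 2 → [1,5]=1  [2,5]=2  [2,7]=2  [5,7]=2  [6,7]=1
  size 3 → [0,1,5]=1  [1,2,5]=3  [1,5,7]=3  [2,5,7]=6  [2,6,7]=3  [4,6,7]=1  [5,6,7]=3
  size 4 → [0,1,2,5]=4  [0,1,5,7]=4  [1,2,5,7]=12  [1,5,6,7]=6  [2,4,6,7]=4  [2,5,6,7]=12  [3,4,6,7]=1  [4,5,6,7]=4
  size 5 → [0,1,2,5,7]=20  [0,1,5,6,7]=10  [1,2,5,6,7]=30  [1,4,5,6,7]=10  [2,3,4,6,7]=5  [2,4,5,6,7]=20  [3,4,5,6,7]=5
  size 6 → [0,1,2,5,6,7]=60  [0,1,4,5,6,7]=20  [1,2,4,5,6,7]=60  [1,3,4,5,6,7]=15  [2,3,4,5,6,7]=30
  first=0(o) contributes 105
  first=2(i) contributes 35
  first=3(b) contributes 140
|[w]| = 280

280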